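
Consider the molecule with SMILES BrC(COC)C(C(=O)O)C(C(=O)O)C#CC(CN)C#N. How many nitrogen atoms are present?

Scan the SMILES for N atoms (remember two-letter symbols like Cl and Br are single atoms).
Nitrogen count: 2.

2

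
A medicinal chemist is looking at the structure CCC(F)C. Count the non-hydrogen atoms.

5

Every atom symbol written in the SMILES (organic subset) is one heavy atom; implicit H are not written.
Heavy atoms by element → C:4, F:1.
Total: 5.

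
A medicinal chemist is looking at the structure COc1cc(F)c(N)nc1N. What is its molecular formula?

C6H8FN3O

Walk through each heavy atom and fill implicit hydrogens from standard valence (C 4, N 3, O 2, S 2, halogen 1); for lowercase aromatic atoms, an aromatic c carries 1 H when it has two neighbours and 0 H with three, and aromatic n carries 0 H:
  atom 1: C, bond orders sum to 1 (valence 4) → 3 H
  atom 2: O, bond orders sum to 2 (valence 2) → 0 H
  atom 3: aromatic c, 3 neighbours → 0 H
  atom 4: aromatic c, 2 neighbours → 1 H
  atom 5: aromatic c, 3 neighbours → 0 H
  atom 6: F (halogen, monovalent) → 0 H
  atom 7: aromatic c, 3 neighbours → 0 H
  atom 8: N, bond orders sum to 1 (valence 3) → 2 H
  atom 9: aromatic n, 2 neighbours → 0 H
  atom 10: aromatic c, 3 neighbours → 0 H
  atom 11: N, bond orders sum to 1 (valence 3) → 2 H
Totals → C:6, H:8, F:1, N:3, O:1.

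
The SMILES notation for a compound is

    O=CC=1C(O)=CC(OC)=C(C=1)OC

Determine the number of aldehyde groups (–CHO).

1

The aldehyde motif appears at heavy-atom position 2 in the SMILES.
Other groups present: 2 ether, 1 hydroxyl.
Aldehyde count: 1.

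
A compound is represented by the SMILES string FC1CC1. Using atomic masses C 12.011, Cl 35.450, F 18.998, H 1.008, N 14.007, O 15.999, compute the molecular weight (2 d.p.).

First, the molecular formula is C3H5F (counting implicit H from valence).
  C: 3 × 12.011 = 36.033
  F: 1 × 18.998 = 18.998
  H: 5 × 1.008 = 5.040
Sum: 3×12.011 + 1×18.998 + 5×1.008 = 60.071 → 60.07 g/mol.

60.07 g/mol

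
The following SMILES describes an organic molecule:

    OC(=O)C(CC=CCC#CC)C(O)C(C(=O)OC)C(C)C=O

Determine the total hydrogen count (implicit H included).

Walk through each heavy atom and fill implicit hydrogens from standard valence (C 4, N 3, O 2, S 2, halogen 1):
  atom 1: O, bond orders sum to 1 (valence 2) → 1 H
  atom 2: C, bond orders sum to 4 (valence 4) → 0 H
  atom 3: O, bond orders sum to 2 (valence 2) → 0 H
  atom 4: C, bond orders sum to 3 (valence 4) → 1 H
  atom 5: C, bond orders sum to 2 (valence 4) → 2 H
  atom 6: C, bond orders sum to 3 (valence 4) → 1 H
  atom 7: C, bond orders sum to 3 (valence 4) → 1 H
  atom 8: C, bond orders sum to 2 (valence 4) → 2 H
  atom 9: C, bond orders sum to 4 (valence 4) → 0 H
  atom 10: C, bond orders sum to 4 (valence 4) → 0 H
  atom 11: C, bond orders sum to 1 (valence 4) → 3 H
  atom 12: C, bond orders sum to 3 (valence 4) → 1 H
  atom 13: O, bond orders sum to 1 (valence 2) → 1 H
  atom 14: C, bond orders sum to 3 (valence 4) → 1 H
  atom 15: C, bond orders sum to 4 (valence 4) → 0 H
  atom 16: O, bond orders sum to 2 (valence 2) → 0 H
  atom 17: O, bond orders sum to 2 (valence 2) → 0 H
  atom 18: C, bond orders sum to 1 (valence 4) → 3 H
  atom 19: C, bond orders sum to 3 (valence 4) → 1 H
  atom 20: C, bond orders sum to 1 (valence 4) → 3 H
  atom 21: C, bond orders sum to 3 (valence 4) → 1 H
  atom 22: O, bond orders sum to 2 (valence 2) → 0 H
Total hydrogens: 22.

22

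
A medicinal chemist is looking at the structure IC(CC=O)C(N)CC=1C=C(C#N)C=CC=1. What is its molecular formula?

Walk through each heavy atom and fill implicit hydrogens from standard valence (C 4, N 3, O 2, S 2, halogen 1):
  atom 1: I (halogen, monovalent) → 0 H
  atom 2: C, bond orders sum to 3 (valence 4) → 1 H
  atom 3: C, bond orders sum to 2 (valence 4) → 2 H
  atom 4: C, bond orders sum to 3 (valence 4) → 1 H
  atom 5: O, bond orders sum to 2 (valence 2) → 0 H
  atom 6: C, bond orders sum to 3 (valence 4) → 1 H
  atom 7: N, bond orders sum to 1 (valence 3) → 2 H
  atom 8: C, bond orders sum to 2 (valence 4) → 2 H
  atom 9: C, bond orders sum to 4 (valence 4) → 0 H
  atom 10: C, bond orders sum to 3 (valence 4) → 1 H
  atom 11: C, bond orders sum to 4 (valence 4) → 0 H
  atom 12: C, bond orders sum to 4 (valence 4) → 0 H
  atom 13: N, bond orders sum to 3 (valence 3) → 0 H
  atom 14: C, bond orders sum to 3 (valence 4) → 1 H
  atom 15: C, bond orders sum to 3 (valence 4) → 1 H
  atom 16: C, bond orders sum to 3 (valence 4) → 1 H
Totals → C:12, H:13, I:1, N:2, O:1.
In Hill order: C12H13IN2O.

C12H13IN2O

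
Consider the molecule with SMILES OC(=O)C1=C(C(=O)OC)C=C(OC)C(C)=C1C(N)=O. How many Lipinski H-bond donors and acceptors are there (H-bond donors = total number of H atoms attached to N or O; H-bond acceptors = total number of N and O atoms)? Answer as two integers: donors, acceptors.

Donors: find every N or O and count the H atoms it carries.
  atom 1 (O): bond orders sum to 1 → 1 H
  atom 3 (O): bond orders sum to 2 → 0 H
  atom 7 (O): bond orders sum to 2 → 0 H
  atom 8 (O): bond orders sum to 2 → 0 H
  atom 12 (O): bond orders sum to 2 → 0 H
  atom 18 (N): bond orders sum to 1 → 2 H
  atom 19 (O): bond orders sum to 2 → 0 H
Lipinski HBD = 3.
Acceptors: N atoms = 1, O atoms = 6 → HBA = 7.

3, 7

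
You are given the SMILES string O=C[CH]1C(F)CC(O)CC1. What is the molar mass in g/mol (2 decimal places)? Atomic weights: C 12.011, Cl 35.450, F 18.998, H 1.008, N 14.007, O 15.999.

146.16 g/mol

First, the molecular formula is C7H11FO2 (counting implicit H from valence).
  C: 7 × 12.011 = 84.077
  F: 1 × 18.998 = 18.998
  H: 11 × 1.008 = 11.088
  O: 2 × 15.999 = 31.998
Sum: 7×12.011 + 1×18.998 + 11×1.008 + 2×15.999 = 146.161 → 146.16 g/mol.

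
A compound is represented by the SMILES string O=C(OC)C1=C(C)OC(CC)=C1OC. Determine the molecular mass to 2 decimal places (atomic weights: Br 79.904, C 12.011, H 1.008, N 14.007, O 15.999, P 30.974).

First, the molecular formula is C10H14O4 (counting implicit H from valence).
  C: 10 × 12.011 = 120.110
  H: 14 × 1.008 = 14.112
  O: 4 × 15.999 = 63.996
Sum: 10×12.011 + 14×1.008 + 4×15.999 = 198.218 → 198.22 g/mol.

198.22 g/mol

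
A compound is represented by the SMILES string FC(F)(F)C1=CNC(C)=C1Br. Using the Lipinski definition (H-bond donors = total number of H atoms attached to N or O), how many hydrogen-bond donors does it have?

Donors: find every N or O and count the H atoms it carries.
  atom 7 (N): bond orders sum to 2 → 1 H
Lipinski HBD = 1.

1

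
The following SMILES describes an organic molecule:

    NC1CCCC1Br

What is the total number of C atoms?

Count every carbon token in the SMILES (each C, including those in ring-closure positions and inside branches).
Carbon count: 5.

5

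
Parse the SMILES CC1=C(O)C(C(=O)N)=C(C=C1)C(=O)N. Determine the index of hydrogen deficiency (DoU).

6

Molecular formula: C9H10N2O3.
DoU = (2C + 2 + N − H − X) / 2, where X is the halogen count and O/S are ignored.
    = (2·9 + 2 + 2 − 10 − 0) / 2 = 12 / 2 = 6.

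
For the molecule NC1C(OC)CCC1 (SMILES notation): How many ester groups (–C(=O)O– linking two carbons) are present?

0

Scan the SMILES for the ester motif — none present.
Groups that are present: 1 ether, 1 primary amine.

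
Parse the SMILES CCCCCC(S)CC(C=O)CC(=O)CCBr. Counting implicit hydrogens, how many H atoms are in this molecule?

Walk through each heavy atom and fill implicit hydrogens from standard valence (C 4, N 3, O 2, S 2, halogen 1):
  atom 1: C, bond orders sum to 1 (valence 4) → 3 H
  atom 2: C, bond orders sum to 2 (valence 4) → 2 H
  atom 3: C, bond orders sum to 2 (valence 4) → 2 H
  atom 4: C, bond orders sum to 2 (valence 4) → 2 H
  atom 5: C, bond orders sum to 2 (valence 4) → 2 H
  atom 6: C, bond orders sum to 3 (valence 4) → 1 H
  atom 7: S, bond orders sum to 1 (valence 2) → 1 H
  atom 8: C, bond orders sum to 2 (valence 4) → 2 H
  atom 9: C, bond orders sum to 3 (valence 4) → 1 H
  atom 10: C, bond orders sum to 3 (valence 4) → 1 H
  atom 11: O, bond orders sum to 2 (valence 2) → 0 H
  atom 12: C, bond orders sum to 2 (valence 4) → 2 H
  atom 13: C, bond orders sum to 4 (valence 4) → 0 H
  atom 14: O, bond orders sum to 2 (valence 2) → 0 H
  atom 15: C, bond orders sum to 2 (valence 4) → 2 H
  atom 16: C, bond orders sum to 2 (valence 4) → 2 H
  atom 17: Br (halogen, monovalent) → 0 H
Total hydrogens: 23.

23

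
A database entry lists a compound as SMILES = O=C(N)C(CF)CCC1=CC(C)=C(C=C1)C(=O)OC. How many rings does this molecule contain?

In SMILES, each pair of matching ring-closure digits denotes one ring-closing bond; the number of such bonds equals the number of independent rings.
Ring-closure bonds here: 1.

1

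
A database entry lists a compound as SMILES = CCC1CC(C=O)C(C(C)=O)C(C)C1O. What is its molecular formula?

C12H20O3

Walk through each heavy atom and fill implicit hydrogens from standard valence (C 4, N 3, O 2, S 2, halogen 1):
  atom 1: C, bond orders sum to 1 (valence 4) → 3 H
  atom 2: C, bond orders sum to 2 (valence 4) → 2 H
  atom 3: C, bond orders sum to 3 (valence 4) → 1 H
  atom 4: C, bond orders sum to 2 (valence 4) → 2 H
  atom 5: C, bond orders sum to 3 (valence 4) → 1 H
  atom 6: C, bond orders sum to 3 (valence 4) → 1 H
  atom 7: O, bond orders sum to 2 (valence 2) → 0 H
  atom 8: C, bond orders sum to 3 (valence 4) → 1 H
  atom 9: C, bond orders sum to 4 (valence 4) → 0 H
  atom 10: C, bond orders sum to 1 (valence 4) → 3 H
  atom 11: O, bond orders sum to 2 (valence 2) → 0 H
  atom 12: C, bond orders sum to 3 (valence 4) → 1 H
  atom 13: C, bond orders sum to 1 (valence 4) → 3 H
  atom 14: C, bond orders sum to 3 (valence 4) → 1 H
  atom 15: O, bond orders sum to 1 (valence 2) → 1 H
Totals → C:12, H:20, O:3.
In Hill order: C12H20O3.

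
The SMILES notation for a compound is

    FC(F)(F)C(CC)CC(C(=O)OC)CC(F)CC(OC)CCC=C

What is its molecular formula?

Walk through each heavy atom and fill implicit hydrogens from standard valence (C 4, N 3, O 2, S 2, halogen 1):
  atom 1: F (halogen, monovalent) → 0 H
  atom 2: C, bond orders sum to 4 (valence 4) → 0 H
  atom 3: F (halogen, monovalent) → 0 H
  atom 4: F (halogen, monovalent) → 0 H
  atom 5: C, bond orders sum to 3 (valence 4) → 1 H
  atom 6: C, bond orders sum to 2 (valence 4) → 2 H
  atom 7: C, bond orders sum to 1 (valence 4) → 3 H
  atom 8: C, bond orders sum to 2 (valence 4) → 2 H
  atom 9: C, bond orders sum to 3 (valence 4) → 1 H
  atom 10: C, bond orders sum to 4 (valence 4) → 0 H
  atom 11: O, bond orders sum to 2 (valence 2) → 0 H
  atom 12: O, bond orders sum to 2 (valence 2) → 0 H
  atom 13: C, bond orders sum to 1 (valence 4) → 3 H
  atom 14: C, bond orders sum to 2 (valence 4) → 2 H
  atom 15: C, bond orders sum to 3 (valence 4) → 1 H
  atom 16: F (halogen, monovalent) → 0 H
  atom 17: C, bond orders sum to 2 (valence 4) → 2 H
  atom 18: C, bond orders sum to 3 (valence 4) → 1 H
  atom 19: O, bond orders sum to 2 (valence 2) → 0 H
  atom 20: C, bond orders sum to 1 (valence 4) → 3 H
  atom 21: C, bond orders sum to 2 (valence 4) → 2 H
  atom 22: C, bond orders sum to 2 (valence 4) → 2 H
  atom 23: C, bond orders sum to 3 (valence 4) → 1 H
  atom 24: C, bond orders sum to 2 (valence 4) → 2 H
Totals → C:17, H:28, F:4, O:3.
In Hill order: C17H28F4O3.

C17H28F4O3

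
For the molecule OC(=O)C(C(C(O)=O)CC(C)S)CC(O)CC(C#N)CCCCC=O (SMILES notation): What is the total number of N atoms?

Scan the SMILES for N atoms (remember two-letter symbols like Cl and Br are single atoms).
Nitrogen count: 1.

1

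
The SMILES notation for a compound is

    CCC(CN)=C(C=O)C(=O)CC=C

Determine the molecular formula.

C10H15NO2

Walk through each heavy atom and fill implicit hydrogens from standard valence (C 4, N 3, O 2, S 2, halogen 1):
  atom 1: C, bond orders sum to 1 (valence 4) → 3 H
  atom 2: C, bond orders sum to 2 (valence 4) → 2 H
  atom 3: C, bond orders sum to 4 (valence 4) → 0 H
  atom 4: C, bond orders sum to 2 (valence 4) → 2 H
  atom 5: N, bond orders sum to 1 (valence 3) → 2 H
  atom 6: C, bond orders sum to 4 (valence 4) → 0 H
  atom 7: C, bond orders sum to 3 (valence 4) → 1 H
  atom 8: O, bond orders sum to 2 (valence 2) → 0 H
  atom 9: C, bond orders sum to 4 (valence 4) → 0 H
  atom 10: O, bond orders sum to 2 (valence 2) → 0 H
  atom 11: C, bond orders sum to 2 (valence 4) → 2 H
  atom 12: C, bond orders sum to 3 (valence 4) → 1 H
  atom 13: C, bond orders sum to 2 (valence 4) → 2 H
Totals → C:10, H:15, N:1, O:2.
In Hill order: C10H15NO2.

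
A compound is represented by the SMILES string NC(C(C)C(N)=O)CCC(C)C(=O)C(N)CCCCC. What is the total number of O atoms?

2

Scan the SMILES for O atoms (remember two-letter symbols like Cl and Br are single atoms).
Oxygen count: 2.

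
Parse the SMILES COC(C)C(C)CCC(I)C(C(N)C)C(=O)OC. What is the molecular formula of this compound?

Walk through each heavy atom and fill implicit hydrogens from standard valence (C 4, N 3, O 2, S 2, halogen 1):
  atom 1: C, bond orders sum to 1 (valence 4) → 3 H
  atom 2: O, bond orders sum to 2 (valence 2) → 0 H
  atom 3: C, bond orders sum to 3 (valence 4) → 1 H
  atom 4: C, bond orders sum to 1 (valence 4) → 3 H
  atom 5: C, bond orders sum to 3 (valence 4) → 1 H
  atom 6: C, bond orders sum to 1 (valence 4) → 3 H
  atom 7: C, bond orders sum to 2 (valence 4) → 2 H
  atom 8: C, bond orders sum to 2 (valence 4) → 2 H
  atom 9: C, bond orders sum to 3 (valence 4) → 1 H
  atom 10: I (halogen, monovalent) → 0 H
  atom 11: C, bond orders sum to 3 (valence 4) → 1 H
  atom 12: C, bond orders sum to 3 (valence 4) → 1 H
  atom 13: N, bond orders sum to 1 (valence 3) → 2 H
  atom 14: C, bond orders sum to 1 (valence 4) → 3 H
  atom 15: C, bond orders sum to 4 (valence 4) → 0 H
  atom 16: O, bond orders sum to 2 (valence 2) → 0 H
  atom 17: O, bond orders sum to 2 (valence 2) → 0 H
  atom 18: C, bond orders sum to 1 (valence 4) → 3 H
Totals → C:13, H:26, I:1, N:1, O:3.
In Hill order: C13H26INO3.

C13H26INO3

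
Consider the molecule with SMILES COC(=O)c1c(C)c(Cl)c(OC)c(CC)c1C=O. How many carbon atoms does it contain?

13

Count every carbon token in the SMILES (each C, including those in ring-closure positions and inside branches).
Carbon count: 13.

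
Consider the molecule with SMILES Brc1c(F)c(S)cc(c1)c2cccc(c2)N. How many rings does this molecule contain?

2

In SMILES, each pair of matching ring-closure digits denotes one ring-closing bond; the number of such bonds equals the number of independent rings.
Ring-closure bonds here: 2.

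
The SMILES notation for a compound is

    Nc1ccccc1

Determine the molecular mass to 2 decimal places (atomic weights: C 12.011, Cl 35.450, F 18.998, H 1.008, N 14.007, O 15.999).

93.13 g/mol

First, the molecular formula is C6H7N (counting implicit H from valence).
  C: 6 × 12.011 = 72.066
  H: 7 × 1.008 = 7.056
  N: 1 × 14.007 = 14.007
Sum: 6×12.011 + 7×1.008 + 1×14.007 = 93.129 → 93.13 g/mol.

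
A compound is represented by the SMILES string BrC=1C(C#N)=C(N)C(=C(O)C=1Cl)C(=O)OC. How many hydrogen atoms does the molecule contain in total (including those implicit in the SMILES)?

Walk through each heavy atom and fill implicit hydrogens from standard valence (C 4, N 3, O 2, S 2, halogen 1):
  atom 1: Br (halogen, monovalent) → 0 H
  atom 2: C, bond orders sum to 4 (valence 4) → 0 H
  atom 3: C, bond orders sum to 4 (valence 4) → 0 H
  atom 4: C, bond orders sum to 4 (valence 4) → 0 H
  atom 5: N, bond orders sum to 3 (valence 3) → 0 H
  atom 6: C, bond orders sum to 4 (valence 4) → 0 H
  atom 7: N, bond orders sum to 1 (valence 3) → 2 H
  atom 8: C, bond orders sum to 4 (valence 4) → 0 H
  atom 9: C, bond orders sum to 4 (valence 4) → 0 H
  atom 10: O, bond orders sum to 1 (valence 2) → 1 H
  atom 11: C, bond orders sum to 4 (valence 4) → 0 H
  atom 12: Cl (halogen, monovalent) → 0 H
  atom 13: C, bond orders sum to 4 (valence 4) → 0 H
  atom 14: O, bond orders sum to 2 (valence 2) → 0 H
  atom 15: O, bond orders sum to 2 (valence 2) → 0 H
  atom 16: C, bond orders sum to 1 (valence 4) → 3 H
Total hydrogens: 6.

6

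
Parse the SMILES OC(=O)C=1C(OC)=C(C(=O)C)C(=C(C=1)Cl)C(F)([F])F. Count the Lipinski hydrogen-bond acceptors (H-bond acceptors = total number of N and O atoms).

4

N atoms: 0; O atoms: 4.
Lipinski HBA = 0 + 4 = 4.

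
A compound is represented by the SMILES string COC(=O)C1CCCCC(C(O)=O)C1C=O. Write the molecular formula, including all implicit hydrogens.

Walk through each heavy atom and fill implicit hydrogens from standard valence (C 4, N 3, O 2, S 2, halogen 1):
  atom 1: C, bond orders sum to 1 (valence 4) → 3 H
  atom 2: O, bond orders sum to 2 (valence 2) → 0 H
  atom 3: C, bond orders sum to 4 (valence 4) → 0 H
  atom 4: O, bond orders sum to 2 (valence 2) → 0 H
  atom 5: C, bond orders sum to 3 (valence 4) → 1 H
  atom 6: C, bond orders sum to 2 (valence 4) → 2 H
  atom 7: C, bond orders sum to 2 (valence 4) → 2 H
  atom 8: C, bond orders sum to 2 (valence 4) → 2 H
  atom 9: C, bond orders sum to 2 (valence 4) → 2 H
  atom 10: C, bond orders sum to 3 (valence 4) → 1 H
  atom 11: C, bond orders sum to 4 (valence 4) → 0 H
  atom 12: O, bond orders sum to 1 (valence 2) → 1 H
  atom 13: O, bond orders sum to 2 (valence 2) → 0 H
  atom 14: C, bond orders sum to 3 (valence 4) → 1 H
  atom 15: C, bond orders sum to 3 (valence 4) → 1 H
  atom 16: O, bond orders sum to 2 (valence 2) → 0 H
Totals → C:11, H:16, O:5.

C11H16O5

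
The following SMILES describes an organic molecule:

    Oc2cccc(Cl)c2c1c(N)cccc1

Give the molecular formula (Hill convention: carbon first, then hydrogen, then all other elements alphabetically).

Walk through each heavy atom and fill implicit hydrogens from standard valence (C 4, N 3, O 2, S 2, halogen 1); for lowercase aromatic atoms, an aromatic c carries 1 H when it has two neighbours and 0 H with three, and aromatic n carries 0 H:
  atom 1: O, bond orders sum to 1 (valence 2) → 1 H
  atom 2: aromatic c, 3 neighbours → 0 H
  atom 3: aromatic c, 2 neighbours → 1 H
  atom 4: aromatic c, 2 neighbours → 1 H
  atom 5: aromatic c, 2 neighbours → 1 H
  atom 6: aromatic c, 3 neighbours → 0 H
  atom 7: Cl (halogen, monovalent) → 0 H
  atom 8: aromatic c, 3 neighbours → 0 H
  atom 9: aromatic c, 3 neighbours → 0 H
  atom 10: aromatic c, 3 neighbours → 0 H
  atom 11: N, bond orders sum to 1 (valence 3) → 2 H
  atom 12: aromatic c, 2 neighbours → 1 H
  atom 13: aromatic c, 2 neighbours → 1 H
  atom 14: aromatic c, 2 neighbours → 1 H
  atom 15: aromatic c, 2 neighbours → 1 H
Totals → C:12, H:10, Cl:1, N:1, O:1.

C12H10ClNO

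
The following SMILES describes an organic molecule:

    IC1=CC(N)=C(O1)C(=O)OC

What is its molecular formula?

Walk through each heavy atom and fill implicit hydrogens from standard valence (C 4, N 3, O 2, S 2, halogen 1):
  atom 1: I (halogen, monovalent) → 0 H
  atom 2: C, bond orders sum to 4 (valence 4) → 0 H
  atom 3: C, bond orders sum to 3 (valence 4) → 1 H
  atom 4: C, bond orders sum to 4 (valence 4) → 0 H
  atom 5: N, bond orders sum to 1 (valence 3) → 2 H
  atom 6: C, bond orders sum to 4 (valence 4) → 0 H
  atom 7: O, bond orders sum to 2 (valence 2) → 0 H
  atom 8: C, bond orders sum to 4 (valence 4) → 0 H
  atom 9: O, bond orders sum to 2 (valence 2) → 0 H
  atom 10: O, bond orders sum to 2 (valence 2) → 0 H
  atom 11: C, bond orders sum to 1 (valence 4) → 3 H
Totals → C:6, H:6, I:1, N:1, O:3.
In Hill order: C6H6INO3.

C6H6INO3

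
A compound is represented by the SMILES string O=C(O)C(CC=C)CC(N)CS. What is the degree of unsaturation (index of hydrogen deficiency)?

Molecular formula: C8H15NO2S.
DoU = (2C + 2 + N − H − X) / 2, where X is the halogen count and O/S are ignored.
    = (2·8 + 2 + 1 − 15 − 0) / 2 = 4 / 2 = 2.

2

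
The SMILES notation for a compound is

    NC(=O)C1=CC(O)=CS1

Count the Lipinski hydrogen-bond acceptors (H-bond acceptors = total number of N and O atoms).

3

N atoms: 1; O atoms: 2.
Lipinski HBA = 1 + 2 = 3.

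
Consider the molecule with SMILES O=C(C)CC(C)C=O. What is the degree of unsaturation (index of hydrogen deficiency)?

Molecular formula: C6H10O2.
DoU = (2C + 2 + N − H − X) / 2, where X is the halogen count and O/S are ignored.
    = (2·6 + 2 + 0 − 10 − 0) / 2 = 4 / 2 = 2.

2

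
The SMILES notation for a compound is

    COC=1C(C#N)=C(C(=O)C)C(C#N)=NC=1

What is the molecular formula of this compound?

C10H7N3O2

Walk through each heavy atom and fill implicit hydrogens from standard valence (C 4, N 3, O 2, S 2, halogen 1):
  atom 1: C, bond orders sum to 1 (valence 4) → 3 H
  atom 2: O, bond orders sum to 2 (valence 2) → 0 H
  atom 3: C, bond orders sum to 4 (valence 4) → 0 H
  atom 4: C, bond orders sum to 4 (valence 4) → 0 H
  atom 5: C, bond orders sum to 4 (valence 4) → 0 H
  atom 6: N, bond orders sum to 3 (valence 3) → 0 H
  atom 7: C, bond orders sum to 4 (valence 4) → 0 H
  atom 8: C, bond orders sum to 4 (valence 4) → 0 H
  atom 9: O, bond orders sum to 2 (valence 2) → 0 H
  atom 10: C, bond orders sum to 1 (valence 4) → 3 H
  atom 11: C, bond orders sum to 4 (valence 4) → 0 H
  atom 12: C, bond orders sum to 4 (valence 4) → 0 H
  atom 13: N, bond orders sum to 3 (valence 3) → 0 H
  atom 14: N, bond orders sum to 3 (valence 3) → 0 H
  atom 15: C, bond orders sum to 3 (valence 4) → 1 H
Totals → C:10, H:7, N:3, O:2.
In Hill order: C10H7N3O2.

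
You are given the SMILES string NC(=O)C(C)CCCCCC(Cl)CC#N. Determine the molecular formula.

Walk through each heavy atom and fill implicit hydrogens from standard valence (C 4, N 3, O 2, S 2, halogen 1):
  atom 1: N, bond orders sum to 1 (valence 3) → 2 H
  atom 2: C, bond orders sum to 4 (valence 4) → 0 H
  atom 3: O, bond orders sum to 2 (valence 2) → 0 H
  atom 4: C, bond orders sum to 3 (valence 4) → 1 H
  atom 5: C, bond orders sum to 1 (valence 4) → 3 H
  atom 6: C, bond orders sum to 2 (valence 4) → 2 H
  atom 7: C, bond orders sum to 2 (valence 4) → 2 H
  atom 8: C, bond orders sum to 2 (valence 4) → 2 H
  atom 9: C, bond orders sum to 2 (valence 4) → 2 H
  atom 10: C, bond orders sum to 2 (valence 4) → 2 H
  atom 11: C, bond orders sum to 3 (valence 4) → 1 H
  atom 12: Cl (halogen, monovalent) → 0 H
  atom 13: C, bond orders sum to 2 (valence 4) → 2 H
  atom 14: C, bond orders sum to 4 (valence 4) → 0 H
  atom 15: N, bond orders sum to 3 (valence 3) → 0 H
Totals → C:11, H:19, Cl:1, N:2, O:1.

C11H19ClN2O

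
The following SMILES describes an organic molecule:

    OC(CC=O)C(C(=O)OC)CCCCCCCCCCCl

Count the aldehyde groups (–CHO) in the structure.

The aldehyde motif appears at heavy-atom position 4 in the SMILES.
Other groups present: 1 ester, 1 hydroxyl.
Aldehyde count: 1.

1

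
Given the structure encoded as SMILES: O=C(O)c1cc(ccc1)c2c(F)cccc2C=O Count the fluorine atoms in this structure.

Scan the SMILES for F atoms (remember two-letter symbols like Cl and Br are single atoms).
Fluorine count: 1.

1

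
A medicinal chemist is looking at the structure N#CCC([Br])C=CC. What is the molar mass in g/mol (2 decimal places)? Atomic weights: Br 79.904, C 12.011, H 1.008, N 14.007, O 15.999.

174.04 g/mol

First, the molecular formula is C6H8BrN (counting implicit H from valence).
  Br: 1 × 79.904 = 79.904
  C: 6 × 12.011 = 72.066
  H: 8 × 1.008 = 8.064
  N: 1 × 14.007 = 14.007
Sum: 1×79.904 + 6×12.011 + 8×1.008 + 1×14.007 = 174.041 → 174.04 g/mol.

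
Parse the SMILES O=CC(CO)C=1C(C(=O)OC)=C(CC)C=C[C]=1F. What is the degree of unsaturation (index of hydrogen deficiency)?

Molecular formula: C13H15FO4.
DoU = (2C + 2 + N − H − X) / 2, where X is the halogen count and O/S are ignored.
    = (2·13 + 2 + 0 − 15 − 1) / 2 = 12 / 2 = 6.

6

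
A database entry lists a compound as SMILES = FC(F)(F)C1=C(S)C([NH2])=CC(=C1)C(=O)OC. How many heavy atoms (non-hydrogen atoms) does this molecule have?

16

Every atom symbol written in the SMILES (organic subset) is one heavy atom; implicit H are not written.
Heavy atoms by element → C:9, F:3, N:1, O:2, S:1.
Total: 16.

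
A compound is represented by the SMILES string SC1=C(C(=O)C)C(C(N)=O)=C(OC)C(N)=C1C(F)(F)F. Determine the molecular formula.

Walk through each heavy atom and fill implicit hydrogens from standard valence (C 4, N 3, O 2, S 2, halogen 1):
  atom 1: S, bond orders sum to 1 (valence 2) → 1 H
  atom 2: C, bond orders sum to 4 (valence 4) → 0 H
  atom 3: C, bond orders sum to 4 (valence 4) → 0 H
  atom 4: C, bond orders sum to 4 (valence 4) → 0 H
  atom 5: O, bond orders sum to 2 (valence 2) → 0 H
  atom 6: C, bond orders sum to 1 (valence 4) → 3 H
  atom 7: C, bond orders sum to 4 (valence 4) → 0 H
  atom 8: C, bond orders sum to 4 (valence 4) → 0 H
  atom 9: N, bond orders sum to 1 (valence 3) → 2 H
  atom 10: O, bond orders sum to 2 (valence 2) → 0 H
  atom 11: C, bond orders sum to 4 (valence 4) → 0 H
  atom 12: O, bond orders sum to 2 (valence 2) → 0 H
  atom 13: C, bond orders sum to 1 (valence 4) → 3 H
  atom 14: C, bond orders sum to 4 (valence 4) → 0 H
  atom 15: N, bond orders sum to 1 (valence 3) → 2 H
  atom 16: C, bond orders sum to 4 (valence 4) → 0 H
  atom 17: C, bond orders sum to 4 (valence 4) → 0 H
  atom 18: F (halogen, monovalent) → 0 H
  atom 19: F (halogen, monovalent) → 0 H
  atom 20: F (halogen, monovalent) → 0 H
Totals → C:11, H:11, F:3, N:2, O:3, S:1.
In Hill order: C11H11F3N2O3S.

C11H11F3N2O3S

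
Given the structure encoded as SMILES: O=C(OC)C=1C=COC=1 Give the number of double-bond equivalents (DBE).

4

Molecular formula: C6H6O3.
DoU = (2C + 2 + N − H − X) / 2, where X is the halogen count and O/S are ignored.
    = (2·6 + 2 + 0 − 6 − 0) / 2 = 8 / 2 = 4.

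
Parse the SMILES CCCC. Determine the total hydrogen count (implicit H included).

Walk through each heavy atom and fill implicit hydrogens from standard valence (C 4, N 3, O 2, S 2, halogen 1):
  atom 1: C, bond orders sum to 1 (valence 4) → 3 H
  atom 2: C, bond orders sum to 2 (valence 4) → 2 H
  atom 3: C, bond orders sum to 2 (valence 4) → 2 H
  atom 4: C, bond orders sum to 1 (valence 4) → 3 H
Total hydrogens: 10.

10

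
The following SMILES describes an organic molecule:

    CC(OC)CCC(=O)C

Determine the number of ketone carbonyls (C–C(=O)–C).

The ketone motif appears at heavy-atom position 7 in the SMILES.
Other groups present: 1 ether.
Ketone count: 1.

1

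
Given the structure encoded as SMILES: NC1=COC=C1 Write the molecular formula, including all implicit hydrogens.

Walk through each heavy atom and fill implicit hydrogens from standard valence (C 4, N 3, O 2, S 2, halogen 1):
  atom 1: N, bond orders sum to 1 (valence 3) → 2 H
  atom 2: C, bond orders sum to 4 (valence 4) → 0 H
  atom 3: C, bond orders sum to 3 (valence 4) → 1 H
  atom 4: O, bond orders sum to 2 (valence 2) → 0 H
  atom 5: C, bond orders sum to 3 (valence 4) → 1 H
  atom 6: C, bond orders sum to 3 (valence 4) → 1 H
Totals → C:4, H:5, N:1, O:1.

C4H5NO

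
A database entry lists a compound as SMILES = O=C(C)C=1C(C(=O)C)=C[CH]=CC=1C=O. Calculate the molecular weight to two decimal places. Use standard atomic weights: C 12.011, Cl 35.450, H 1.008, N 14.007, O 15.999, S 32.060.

190.20 g/mol

First, the molecular formula is C11H10O3 (counting implicit H from valence).
  C: 11 × 12.011 = 132.121
  H: 10 × 1.008 = 10.080
  O: 3 × 15.999 = 47.997
Sum: 11×12.011 + 10×1.008 + 3×15.999 = 190.198 → 190.20 g/mol.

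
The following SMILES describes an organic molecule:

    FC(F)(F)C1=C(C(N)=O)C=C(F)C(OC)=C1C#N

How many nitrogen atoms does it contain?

2

Scan the SMILES for N atoms (remember two-letter symbols like Cl and Br are single atoms).
Nitrogen count: 2.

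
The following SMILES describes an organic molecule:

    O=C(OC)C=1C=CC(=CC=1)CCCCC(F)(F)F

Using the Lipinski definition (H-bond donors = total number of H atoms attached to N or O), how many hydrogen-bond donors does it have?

0

Donors: find every N or O and count the H atoms it carries.
  atom 1 (O): bond orders sum to 2 → 0 H
  atom 3 (O): bond orders sum to 2 → 0 H
Lipinski HBD = 0.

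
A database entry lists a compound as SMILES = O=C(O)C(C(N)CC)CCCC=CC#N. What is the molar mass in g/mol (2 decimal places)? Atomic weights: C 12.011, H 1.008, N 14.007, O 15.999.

First, the molecular formula is C11H18N2O2 (counting implicit H from valence).
  C: 11 × 12.011 = 132.121
  H: 18 × 1.008 = 18.144
  N: 2 × 14.007 = 28.014
  O: 2 × 15.999 = 31.998
Sum: 11×12.011 + 18×1.008 + 2×14.007 + 2×15.999 = 210.277 → 210.28 g/mol.

210.28 g/mol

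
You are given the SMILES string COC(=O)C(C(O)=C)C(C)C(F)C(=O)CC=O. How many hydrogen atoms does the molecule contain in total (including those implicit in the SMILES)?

Walk through each heavy atom and fill implicit hydrogens from standard valence (C 4, N 3, O 2, S 2, halogen 1):
  atom 1: C, bond orders sum to 1 (valence 4) → 3 H
  atom 2: O, bond orders sum to 2 (valence 2) → 0 H
  atom 3: C, bond orders sum to 4 (valence 4) → 0 H
  atom 4: O, bond orders sum to 2 (valence 2) → 0 H
  atom 5: C, bond orders sum to 3 (valence 4) → 1 H
  atom 6: C, bond orders sum to 4 (valence 4) → 0 H
  atom 7: O, bond orders sum to 1 (valence 2) → 1 H
  atom 8: C, bond orders sum to 2 (valence 4) → 2 H
  atom 9: C, bond orders sum to 3 (valence 4) → 1 H
  atom 10: C, bond orders sum to 1 (valence 4) → 3 H
  atom 11: C, bond orders sum to 3 (valence 4) → 1 H
  atom 12: F (halogen, monovalent) → 0 H
  atom 13: C, bond orders sum to 4 (valence 4) → 0 H
  atom 14: O, bond orders sum to 2 (valence 2) → 0 H
  atom 15: C, bond orders sum to 2 (valence 4) → 2 H
  atom 16: C, bond orders sum to 3 (valence 4) → 1 H
  atom 17: O, bond orders sum to 2 (valence 2) → 0 H
Total hydrogens: 15.

15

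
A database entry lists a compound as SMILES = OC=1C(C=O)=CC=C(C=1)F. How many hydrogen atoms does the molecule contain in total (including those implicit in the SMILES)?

5

Walk through each heavy atom and fill implicit hydrogens from standard valence (C 4, N 3, O 2, S 2, halogen 1):
  atom 1: O, bond orders sum to 1 (valence 2) → 1 H
  atom 2: C, bond orders sum to 4 (valence 4) → 0 H
  atom 3: C, bond orders sum to 4 (valence 4) → 0 H
  atom 4: C, bond orders sum to 3 (valence 4) → 1 H
  atom 5: O, bond orders sum to 2 (valence 2) → 0 H
  atom 6: C, bond orders sum to 3 (valence 4) → 1 H
  atom 7: C, bond orders sum to 3 (valence 4) → 1 H
  atom 8: C, bond orders sum to 4 (valence 4) → 0 H
  atom 9: C, bond orders sum to 3 (valence 4) → 1 H
  atom 10: F (halogen, monovalent) → 0 H
Total hydrogens: 5.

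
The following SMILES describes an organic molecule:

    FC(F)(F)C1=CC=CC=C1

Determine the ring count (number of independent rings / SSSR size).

1

In SMILES, each pair of matching ring-closure digits denotes one ring-closing bond; the number of such bonds equals the number of independent rings.
Ring-closure bonds here: 1.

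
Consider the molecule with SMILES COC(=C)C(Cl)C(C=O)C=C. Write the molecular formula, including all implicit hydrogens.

C8H11ClO2

Walk through each heavy atom and fill implicit hydrogens from standard valence (C 4, N 3, O 2, S 2, halogen 1):
  atom 1: C, bond orders sum to 1 (valence 4) → 3 H
  atom 2: O, bond orders sum to 2 (valence 2) → 0 H
  atom 3: C, bond orders sum to 4 (valence 4) → 0 H
  atom 4: C, bond orders sum to 2 (valence 4) → 2 H
  atom 5: C, bond orders sum to 3 (valence 4) → 1 H
  atom 6: Cl (halogen, monovalent) → 0 H
  atom 7: C, bond orders sum to 3 (valence 4) → 1 H
  atom 8: C, bond orders sum to 3 (valence 4) → 1 H
  atom 9: O, bond orders sum to 2 (valence 2) → 0 H
  atom 10: C, bond orders sum to 3 (valence 4) → 1 H
  atom 11: C, bond orders sum to 2 (valence 4) → 2 H
Totals → C:8, H:11, Cl:1, O:2.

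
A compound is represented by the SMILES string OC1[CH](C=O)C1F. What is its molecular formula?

Walk through each heavy atom and fill implicit hydrogens from standard valence (C 4, N 3, O 2, S 2, halogen 1):
  atom 1: O, bond orders sum to 1 (valence 2) → 1 H
  atom 2: C, bond orders sum to 3 (valence 4) → 1 H
  atom 3: C with explicit H count 1
  atom 4: C, bond orders sum to 3 (valence 4) → 1 H
  atom 5: O, bond orders sum to 2 (valence 2) → 0 H
  atom 6: C, bond orders sum to 3 (valence 4) → 1 H
  atom 7: F (halogen, monovalent) → 0 H
Totals → C:4, H:5, F:1, O:2.
In Hill order: C4H5FO2.

C4H5FO2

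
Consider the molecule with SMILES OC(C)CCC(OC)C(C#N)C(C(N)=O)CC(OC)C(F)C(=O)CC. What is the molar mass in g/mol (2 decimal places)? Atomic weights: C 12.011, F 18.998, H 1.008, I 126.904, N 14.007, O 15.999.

First, the molecular formula is C17H29FN2O5 (counting implicit H from valence).
  C: 17 × 12.011 = 204.187
  F: 1 × 18.998 = 18.998
  H: 29 × 1.008 = 29.232
  N: 2 × 14.007 = 28.014
  O: 5 × 15.999 = 79.995
Sum: 17×12.011 + 1×18.998 + 29×1.008 + 2×14.007 + 5×15.999 = 360.426 → 360.43 g/mol.

360.43 g/mol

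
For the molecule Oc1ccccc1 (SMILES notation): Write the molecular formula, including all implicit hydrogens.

Walk through each heavy atom and fill implicit hydrogens from standard valence (C 4, N 3, O 2, S 2, halogen 1); for lowercase aromatic atoms, an aromatic c carries 1 H when it has two neighbours and 0 H with three, and aromatic n carries 0 H:
  atom 1: O, bond orders sum to 1 (valence 2) → 1 H
  atom 2: aromatic c, 3 neighbours → 0 H
  atom 3: aromatic c, 2 neighbours → 1 H
  atom 4: aromatic c, 2 neighbours → 1 H
  atom 5: aromatic c, 2 neighbours → 1 H
  atom 6: aromatic c, 2 neighbours → 1 H
  atom 7: aromatic c, 2 neighbours → 1 H
Totals → C:6, H:6, O:1.
In Hill order: C6H6O.

C6H6O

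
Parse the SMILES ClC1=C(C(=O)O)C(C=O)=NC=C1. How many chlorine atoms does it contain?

1

Scan the SMILES for Cl atoms (remember two-letter symbols like Cl and Br are single atoms).
Chlorine count: 1.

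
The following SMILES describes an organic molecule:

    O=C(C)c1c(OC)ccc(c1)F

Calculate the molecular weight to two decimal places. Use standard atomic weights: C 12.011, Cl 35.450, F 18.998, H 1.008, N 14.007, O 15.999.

168.17 g/mol

First, the molecular formula is C9H9FO2 (counting implicit H from valence).
  C: 9 × 12.011 = 108.099
  F: 1 × 18.998 = 18.998
  H: 9 × 1.008 = 9.072
  O: 2 × 15.999 = 31.998
Sum: 9×12.011 + 1×18.998 + 9×1.008 + 2×15.999 = 168.167 → 168.17 g/mol.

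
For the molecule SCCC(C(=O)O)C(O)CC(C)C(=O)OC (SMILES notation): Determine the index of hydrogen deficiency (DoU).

Molecular formula: C10H18O5S.
DoU = (2C + 2 + N − H − X) / 2, where X is the halogen count and O/S are ignored.
    = (2·10 + 2 + 0 − 18 − 0) / 2 = 4 / 2 = 2.

2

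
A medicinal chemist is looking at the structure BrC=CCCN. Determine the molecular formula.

Walk through each heavy atom and fill implicit hydrogens from standard valence (C 4, N 3, O 2, S 2, halogen 1):
  atom 1: Br (halogen, monovalent) → 0 H
  atom 2: C, bond orders sum to 3 (valence 4) → 1 H
  atom 3: C, bond orders sum to 3 (valence 4) → 1 H
  atom 4: C, bond orders sum to 2 (valence 4) → 2 H
  atom 5: C, bond orders sum to 2 (valence 4) → 2 H
  atom 6: N, bond orders sum to 1 (valence 3) → 2 H
Totals → C:4, H:8, Br:1, N:1.
In Hill order: C4H8BrN.

C4H8BrN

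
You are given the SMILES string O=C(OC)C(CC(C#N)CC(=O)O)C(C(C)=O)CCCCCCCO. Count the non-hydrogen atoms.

Every atom symbol written in the SMILES (organic subset) is one heavy atom; implicit H are not written.
Heavy atoms by element → C:18, N:1, O:6.
Total: 25.

25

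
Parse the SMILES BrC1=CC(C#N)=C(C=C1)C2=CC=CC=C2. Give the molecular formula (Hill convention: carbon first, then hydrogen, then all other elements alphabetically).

Walk through each heavy atom and fill implicit hydrogens from standard valence (C 4, N 3, O 2, S 2, halogen 1):
  atom 1: Br (halogen, monovalent) → 0 H
  atom 2: C, bond orders sum to 4 (valence 4) → 0 H
  atom 3: C, bond orders sum to 3 (valence 4) → 1 H
  atom 4: C, bond orders sum to 4 (valence 4) → 0 H
  atom 5: C, bond orders sum to 4 (valence 4) → 0 H
  atom 6: N, bond orders sum to 3 (valence 3) → 0 H
  atom 7: C, bond orders sum to 4 (valence 4) → 0 H
  atom 8: C, bond orders sum to 3 (valence 4) → 1 H
  atom 9: C, bond orders sum to 3 (valence 4) → 1 H
  atom 10: C, bond orders sum to 4 (valence 4) → 0 H
  atom 11: C, bond orders sum to 3 (valence 4) → 1 H
  atom 12: C, bond orders sum to 3 (valence 4) → 1 H
  atom 13: C, bond orders sum to 3 (valence 4) → 1 H
  atom 14: C, bond orders sum to 3 (valence 4) → 1 H
  atom 15: C, bond orders sum to 3 (valence 4) → 1 H
Totals → C:13, H:8, Br:1, N:1.

C13H8BrN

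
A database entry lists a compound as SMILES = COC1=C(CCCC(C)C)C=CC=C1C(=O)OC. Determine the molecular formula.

C15H22O3

Walk through each heavy atom and fill implicit hydrogens from standard valence (C 4, N 3, O 2, S 2, halogen 1):
  atom 1: C, bond orders sum to 1 (valence 4) → 3 H
  atom 2: O, bond orders sum to 2 (valence 2) → 0 H
  atom 3: C, bond orders sum to 4 (valence 4) → 0 H
  atom 4: C, bond orders sum to 4 (valence 4) → 0 H
  atom 5: C, bond orders sum to 2 (valence 4) → 2 H
  atom 6: C, bond orders sum to 2 (valence 4) → 2 H
  atom 7: C, bond orders sum to 2 (valence 4) → 2 H
  atom 8: C, bond orders sum to 3 (valence 4) → 1 H
  atom 9: C, bond orders sum to 1 (valence 4) → 3 H
  atom 10: C, bond orders sum to 1 (valence 4) → 3 H
  atom 11: C, bond orders sum to 3 (valence 4) → 1 H
  atom 12: C, bond orders sum to 3 (valence 4) → 1 H
  atom 13: C, bond orders sum to 3 (valence 4) → 1 H
  atom 14: C, bond orders sum to 4 (valence 4) → 0 H
  atom 15: C, bond orders sum to 4 (valence 4) → 0 H
  atom 16: O, bond orders sum to 2 (valence 2) → 0 H
  atom 17: O, bond orders sum to 2 (valence 2) → 0 H
  atom 18: C, bond orders sum to 1 (valence 4) → 3 H
Totals → C:15, H:22, O:3.
In Hill order: C15H22O3.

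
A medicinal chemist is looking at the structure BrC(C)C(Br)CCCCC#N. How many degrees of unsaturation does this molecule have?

2

Molecular formula: C8H13Br2N.
DoU = (2C + 2 + N − H − X) / 2, where X is the halogen count and O/S are ignored.
    = (2·8 + 2 + 1 − 13 − 2) / 2 = 4 / 2 = 2.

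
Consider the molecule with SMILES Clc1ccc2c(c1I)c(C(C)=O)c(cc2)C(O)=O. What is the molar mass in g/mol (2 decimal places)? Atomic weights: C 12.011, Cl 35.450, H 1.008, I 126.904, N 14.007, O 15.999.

First, the molecular formula is C13H8ClIO3 (counting implicit H from valence).
  C: 13 × 12.011 = 156.143
  Cl: 1 × 35.450 = 35.450
  H: 8 × 1.008 = 8.064
  I: 1 × 126.904 = 126.904
  O: 3 × 15.999 = 47.997
Sum: 13×12.011 + 1×35.450 + 8×1.008 + 1×126.904 + 3×15.999 = 374.558 → 374.56 g/mol.

374.56 g/mol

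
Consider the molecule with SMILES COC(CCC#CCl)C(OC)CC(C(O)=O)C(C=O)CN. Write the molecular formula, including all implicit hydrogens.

C14H22ClNO5

Walk through each heavy atom and fill implicit hydrogens from standard valence (C 4, N 3, O 2, S 2, halogen 1):
  atom 1: C, bond orders sum to 1 (valence 4) → 3 H
  atom 2: O, bond orders sum to 2 (valence 2) → 0 H
  atom 3: C, bond orders sum to 3 (valence 4) → 1 H
  atom 4: C, bond orders sum to 2 (valence 4) → 2 H
  atom 5: C, bond orders sum to 2 (valence 4) → 2 H
  atom 6: C, bond orders sum to 4 (valence 4) → 0 H
  atom 7: C, bond orders sum to 4 (valence 4) → 0 H
  atom 8: Cl (halogen, monovalent) → 0 H
  atom 9: C, bond orders sum to 3 (valence 4) → 1 H
  atom 10: O, bond orders sum to 2 (valence 2) → 0 H
  atom 11: C, bond orders sum to 1 (valence 4) → 3 H
  atom 12: C, bond orders sum to 2 (valence 4) → 2 H
  atom 13: C, bond orders sum to 3 (valence 4) → 1 H
  atom 14: C, bond orders sum to 4 (valence 4) → 0 H
  atom 15: O, bond orders sum to 1 (valence 2) → 1 H
  atom 16: O, bond orders sum to 2 (valence 2) → 0 H
  atom 17: C, bond orders sum to 3 (valence 4) → 1 H
  atom 18: C, bond orders sum to 3 (valence 4) → 1 H
  atom 19: O, bond orders sum to 2 (valence 2) → 0 H
  atom 20: C, bond orders sum to 2 (valence 4) → 2 H
  atom 21: N, bond orders sum to 1 (valence 3) → 2 H
Totals → C:14, H:22, Cl:1, N:1, O:5.
In Hill order: C14H22ClNO5.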